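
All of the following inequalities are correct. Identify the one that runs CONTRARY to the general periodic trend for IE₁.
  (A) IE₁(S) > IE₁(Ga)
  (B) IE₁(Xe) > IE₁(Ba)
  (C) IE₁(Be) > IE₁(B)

The general trend: IE₁ increases across a period and decreases down a group.
(A) S (period 3, group 16) vs Ga (period 4, group 13): the stated order agrees with the simple trend.
(B) Xe (period 5, group 18) vs Ba (period 6, group 2): the stated order agrees with the simple trend.
(C) Be (period 2, group 2) vs B (period 2, group 13): the stated order contradicts the simple trend.
The exception is (C): removing B's lone 2p electron is easier than breaking Be's filled 2s².

(C)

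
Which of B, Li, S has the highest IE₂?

IE_2 is the cost of taking one more electron from the +1 cation: B⁺ still has 2 valence electrons; Li⁺ is the bare [He] core; S⁺ still has 5 valence electrons.
Core electrons are held far more tightly than valence electrons, so Li tops the IE_2 order.
Valence configurations: B⁺ [He]2s², S⁺ [Ne]3s²3p³.
The numbers (kJ/mol): B 2427, Li 7298, S 2252.
Hence IE_2: S < B < Li.

Li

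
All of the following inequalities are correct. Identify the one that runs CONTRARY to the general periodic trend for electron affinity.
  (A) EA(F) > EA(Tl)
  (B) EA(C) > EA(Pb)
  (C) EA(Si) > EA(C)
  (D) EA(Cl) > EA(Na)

(C)

The general trend: electron affinity increases across a period and decreases down a group.
(A) F (period 2, group 17) vs Tl (period 6, group 13): the stated order agrees with the simple trend.
(B) C (period 2, group 14) vs Pb (period 6, group 14): the stated order agrees with the simple trend.
(C) Si (period 3, group 14) vs C (period 2, group 14): the stated order contradicts the simple trend.
(D) Cl (period 3, group 17) vs Na (period 3, group 1): the stated order agrees with the simple trend.
The exception is (C): Si's larger, more diffuse 3p orbitals accept an added electron slightly more readily than C's compact 2p.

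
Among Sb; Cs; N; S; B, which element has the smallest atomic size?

N

B is in period 2, group 13; N is in period 2, group 15; S is in period 3, group 16; Sb is in period 5, group 15; Cs is in period 6, group 1.
Atomic radius shrinks across a period as nuclear charge pulls the same shell inward, and grows down a group as new shells are added.
Neither a single period nor a single group — weigh both effects.
B > N: B lies to the left of N in period 2, so the across-period effect alone puts B larger.
S > B: period and group pull opposite ways; the down-group shift dominates (103 vs 85 pm).
Sb > S: relative to S, both the across-period and down-group shifts push Sb's atomic radius up.
Cs > Sb: both effects reinforce here, so Cs is clearly the larger of the two.
Approximate values (pm): B 85, N 71, S 103, Sb 140, Cs 232.
The smallest atomic size among these belongs to N.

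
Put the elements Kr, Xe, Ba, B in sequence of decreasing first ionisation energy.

Kr, Xe, B, Ba

B is in period 2, group 13; Kr is in period 4, group 18; Xe is in period 5, group 18; Ba is in period 6, group 2.
Removing the outermost electron gets harder across a period and easier down a group.
Here both period and group differ, so the two effects have to be weighed against each other.
B > Ba: relative to Ba, both the across-period and down-group shifts push B's first ionization energy up.
Xe > B: the two effects oppose for this pair; the across-period effect wins (1170 vs 801 kJ/mol).
Kr > Xe: they share group 18; the group trend gives Kr the larger value.
Approximate values (kJ/mol): B 801, Kr 1351, Xe 1170, Ba 503.
So from highest to lowest: Kr > Xe > B > Ba.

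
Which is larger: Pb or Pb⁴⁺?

Forming Pb⁴⁺ removes 4 electrons from Pb. Fewer electrons for the same nuclear charge means less shielding and a higher Z_eff on the remaining electrons.
A cation is smaller than its parent atom: Pb⁴⁺ < Pb.

Pb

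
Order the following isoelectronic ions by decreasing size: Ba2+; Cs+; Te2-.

Te2-, Cs+, Ba2+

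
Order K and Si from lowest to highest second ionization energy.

IE_2 is the cost of taking one more electron from the +1 cation: K⁺ is the bare [Ar] core; Si⁺ still has 3 valence electrons.
Core electrons are held far more tightly than valence electrons, so K tops the IE_2 order.
Tabulated IE_2 (kJ/mol): K 3052, Si 1577.
Putting it together, IE_2: Si < K.

Si < K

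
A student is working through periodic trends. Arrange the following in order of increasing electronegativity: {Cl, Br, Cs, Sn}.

Cl is in period 3, group 17; Br is in period 4, group 17; Sn is in period 5, group 14; Cs is in period 6, group 1.
Atoms toward the upper right of the periodic table pull bonding electrons most strongly.
Here both period and group differ, so the two effects have to be weighed against each other.
Sn > Cs: both effects reinforce here, so Sn is clearly the higher of the two.
Br > Sn: both effects reinforce here, so Br is clearly the higher of the two.
Cl > Br: Cl sits above Br in group 17, so the down-group effect alone puts Cl higher.
Tabulated electronegativity (Pauling): Cl 3.16, Br 2.96, Sn 1.96, Cs 0.79.
So from lowest to highest: Cs < Sn < Br < Cl.

Cs, Sn, Br, Cl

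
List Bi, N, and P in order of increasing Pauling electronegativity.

Bi < P < N

N is in period 2, group 15; P is in period 3, group 15; Bi is in period 6, group 15.
Electronegativity increases across a period and decreases down a group, tracking effective nuclear charge and atomic size.
All are in group 15, so electronegativity increases up the group.
So from lowest to highest: Bi < P < N.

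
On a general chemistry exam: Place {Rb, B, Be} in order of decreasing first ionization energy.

IE₁ increases left→right with effective nuclear charge and decreases top→bottom as the valence shell moves farther out.
Neither a single period nor a single group — weigh both effects.
B > Rb: both effects reinforce here, so B is clearly the higher of the two.
Be > B: this pair runs against the simple trend — see the exception note.
Note the exception: Be has a higher first ionization energy than B, contrary to the simple trend — removing B's lone 2p electron is easier than breaking Be's filled 2s².
Approximate values (kJ/mol): Be 900, B 801, Rb 403.
So from highest to lowest: Be > B > Rb.

Be > B > Rb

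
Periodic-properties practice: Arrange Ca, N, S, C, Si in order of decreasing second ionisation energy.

N > C > S > Si > Ca

Consider each +1 ion: Ca⁺ still has 1 valence electron; N⁺ still has 4 valence electrons; S⁺ still has 5 valence electrons; C⁺ still has 3 valence electrons; Si⁺ still has 3 valence electrons.
All are still removing valence electrons, so compare the +1 ions as you would atoms: IE_2 generally rises across a period (higher Z_eff) and falls down a group (larger shell), subject to the usual subshell exceptions.
Valence configurations: Ca⁺ [Ar]4s¹, N⁺ [He]2s²2p², S⁺ [Ne]3s²3p³, C⁺ [He]2s²2p¹, Si⁺ [Ne]3s²3p¹.
Approximate IE_2 values (kJ/mol): Ca 1145, N 2856, S 2252, C 2353, Si 1577.
Hence IE_2: Ca < Si < S < C < N.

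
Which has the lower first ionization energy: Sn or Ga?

First ionization energy rises across a period (greater Z_eff holds electrons more tightly) and falls down a group (valence electrons are farther from the nucleus).
A diagonal step moves right (one effect) and down (the opposite effect) at once.
Sn > Ga: period and group pull opposite ways; the across-period shift dominates (709 vs 579 kJ/mol).
Tabulated first ionization energy (kJ/mol): Ga 579, Sn 709.
So Ga has the lower first ionization energy (Ga < Sn).

Ga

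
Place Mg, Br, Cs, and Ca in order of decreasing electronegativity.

Mg is in period 3, group 2; Ca is in period 4, group 2; Br is in period 4, group 17; Cs is in period 6, group 1.
EN rises left→right (higher Z_eff, smaller atoms) and falls top→bottom (larger, more shielded atoms).
Neither a single period nor a single group — weigh both effects.
Ca > Cs: both effects reinforce here, so Ca is clearly the higher of the two.
Mg > Ca: Mg sits above Ca in group 2, so the down-group effect alone puts Mg higher.
Br > Mg: period and group pull opposite ways; the across-period shift dominates (2.96 vs 1.31).
For reference (Pauling): Mg 1.31, Ca 1.00, Br 2.96, Cs 0.79.
So from highest to lowest: Br > Mg > Ca > Cs.

Br, Mg, Ca, Cs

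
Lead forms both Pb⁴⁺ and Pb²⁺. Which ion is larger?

Both ions have Z = 82 protons, but Pb⁴⁺ has lost more electrons, so its remaining electrons feel a larger effective nuclear charge per electron and are pulled in more tightly.
Higher positive charge → smaller ion, so Pb²⁺ > Pb⁴⁺.

Pb²⁺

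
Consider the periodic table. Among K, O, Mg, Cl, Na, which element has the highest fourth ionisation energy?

After 3 electrons have been removed, what remains? K³⁺ is already 2 electrons into the core; O³⁺ still has 3 valence electrons; Mg³⁺ is already 1 electron into the core; Cl³⁺ still has 4 valence electrons; Na³⁺ is already 2 electrons into the core.
Usually core removal costs more than valence removal, but here the competition is close: a tightly held n=2 valence electron can cost more to remove than an n=3 core electron, so the actual values have to decide it.
Valence configurations: O³⁺ [He]2s²2p¹, Cl³⁺ [Ne]3s²3p².
Approximate IE_4 values (kJ/mol): K 5877, O 7469, Mg 10543, Cl 5159, Na 9543.
Overall IE_4 order: Cl < K < O < Na < Mg.

Mg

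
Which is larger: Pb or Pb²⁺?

Pb

Forming Pb²⁺ removes 2 electrons from Pb. Fewer electrons for the same nuclear charge means less shielding and a higher Z_eff on the remaining electrons.
A cation is smaller than its parent atom: Pb²⁺ < Pb.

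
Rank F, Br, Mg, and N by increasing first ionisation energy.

Mg < Br < N < F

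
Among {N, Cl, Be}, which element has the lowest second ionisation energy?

After 1 electron has been removed, what remains? N⁺ still has 4 valence electrons; Cl⁺ still has 6 valence electrons; Be⁺ still has 1 valence electron.
All are still removing valence electrons, so compare the +1 ions as you would atoms: IE_2 generally rises across a period (higher Z_eff) and falls down a group (larger shell), subject to the usual subshell exceptions.
Valence configurations: N⁺ [He]2s²2p², Cl⁺ [Ne]3s²3p⁴, Be⁺ [He]2s¹.
The numbers (kJ/mol): N 2856, Cl 2298, Be 1757.
Overall IE_2 order: Be < Cl < N.

Be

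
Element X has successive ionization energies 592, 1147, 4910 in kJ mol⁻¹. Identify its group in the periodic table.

Group 2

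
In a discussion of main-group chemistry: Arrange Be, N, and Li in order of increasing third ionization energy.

IE_3 is the cost of taking one more electron from the +2 cation: Be²⁺ is the bare [He] core; N²⁺ still has 3 valence electrons; Li²⁺ is already 1 electron into the core.
Core electrons are held far more tightly than valence electrons, so Li and Be top the IE_3 order.
Approximate IE_3 values (kJ/mol): Be 14849, N 4578, Li 11815.
So the third ionization energies run N < Li < Be.

N < Li < Be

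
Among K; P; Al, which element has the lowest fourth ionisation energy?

After 3 electrons have been removed, what remains? K³⁺ is already 2 electrons into the core; P³⁺ still has 2 valence electrons; Al³⁺ is the bare [Ne] core.
Core electrons are held far more tightly than valence electrons, so K and Al top the IE_4 order.
The numbers (kJ/mol): K 5877, P 4964, Al 11577.
So the fourth ionization energies run P < K < Al.

P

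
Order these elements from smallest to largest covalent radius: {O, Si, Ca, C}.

C is in period 2, group 14; O is in period 2, group 16; Si is in period 3, group 14; Ca is in period 4, group 2.
Radius decreases left→right (rising Z_eff, same n) and increases top→bottom (higher n).
Neither a single period nor a single group — weigh both effects.
C > O: C lies to the left of O in period 2, so the across-period effect alone puts C larger.
Si > C: they share group 14; the group trend gives Si the larger value.
Ca > Si: both effects reinforce here, so Ca is clearly the larger of the two.
Approximate values (pm): C 75, O 63, Si 116, Ca 171.
So from smallest to largest: O < C < Si < Ca.

O, C, Si, Ca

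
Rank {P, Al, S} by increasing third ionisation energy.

Al < P < S

IE_3 is the cost of taking one more electron from the +2 cation: P²⁺ still has 3 valence electrons; Al²⁺ still has 1 valence electron; S²⁺ still has 4 valence electrons.
All are still removing valence electrons, so compare the +2 ions as you would atoms: IE_3 generally rises across a period (higher Z_eff) and falls down a group (larger shell), subject to the usual subshell exceptions.
Valence configurations: P²⁺ [Ne]3s²3p¹, Al²⁺ [Ne]3s¹, S²⁺ [Ne]3s²3p².
Approximate IE_3 values (kJ/mol): P 2914, Al 2745, S 3357.
Hence IE_3: Al < P < S.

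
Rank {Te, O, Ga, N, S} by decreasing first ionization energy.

First ionization energy rises across a period (greater Z_eff holds electrons more tightly) and falls down a group (valence electrons are farther from the nucleus).
Neither a single period nor a single group — weigh both effects.
Te > Ga: period and group pull opposite ways; the across-period shift dominates (869 vs 579 kJ/mol).
S > Te: S sits above Te in group 16, so the down-group effect alone puts S higher.
O > S: they share group 16; the group trend gives O the larger value.
N > O: this pair runs against the simple trend — see the exception note.
Note the exception: N has a higher first ionization energy than O, contrary to the simple trend — pairing an electron in O's 2p⁴ costs repulsion energy, so O ionizes more easily than half-filled N (2p³).
Approximate values (kJ/mol): N 1402, O 1314, S 1000, Ga 579, Te 869.
So from highest to lowest: N > O > S > Te > Ga.

N, O, S, Te, Ga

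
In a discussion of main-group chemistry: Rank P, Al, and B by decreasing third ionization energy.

IE_3 is the cost of taking one more electron from the +2 cation: P²⁺ still has 3 valence electrons; Al²⁺ still has 1 valence electron; B²⁺ still has 1 valence electron.
All are still removing valence electrons, so compare the +2 ions as you would atoms: IE_3 generally rises across a period (higher Z_eff) and falls down a group (larger shell), subject to the usual subshell exceptions.
Valence configurations: P²⁺ [Ne]3s²3p¹, Al²⁺ [Ne]3s¹, B²⁺ [He]2s¹.
The numbers (kJ/mol): P 2914, Al 2745, B 3660.
Putting it together, IE_3: Al < P < B.

B > P > Al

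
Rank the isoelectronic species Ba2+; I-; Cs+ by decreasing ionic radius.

I-, Cs+, Ba2+

All of these have 54 electrons, so size is governed by nuclear charge alone: the more protons, the stronger the pull on the same electron cloud, and the smaller the ion.
Nuclear charges: Ba2+ (Z=56), Cs+ (Z=55), I- (Z=53).
Largest to smallest: I- > Cs+ > Ba2+.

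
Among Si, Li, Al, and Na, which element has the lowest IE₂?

Si

The second ionization energy removes an electron from the +1 ion. For each element: Si⁺ still has 3 valence electrons; Li⁺ is the bare [He] core; Al⁺ still has 2 valence electrons; Na⁺ is the bare [Ne] core.
Pulling an electron out of a noble-gas core costs far more than removing a remaining valence electron, so Na and Li sit at the high end of IE_2.
Valence configurations: Si⁺ [Ne]3s²3p¹, Al⁺ [Ne]3s².
Si⁺ loses a lone 3p electron whereas Al⁺ must break into a filled 3s² pair, so IE_2(Al) > IE_2(Si) even though Si has the higher nuclear charge.
Approximate IE_2 values (kJ/mol): Si 1577, Li 7298, Al 1817, Na 4562.
Putting it together, IE_2: Si < Al < Na < Li.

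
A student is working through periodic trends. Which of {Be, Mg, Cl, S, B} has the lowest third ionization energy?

S

The third ionization energy removes an electron from the +2 ion. For each element: Be²⁺ is the bare [He] core; Mg²⁺ is the bare [Ne] core; Cl²⁺ still has 5 valence electrons; S²⁺ still has 4 valence electrons; B²⁺ still has 1 valence electron.
Pulling an electron out of a noble-gas core costs far more than removing a remaining valence electron, so Mg and Be sit at the high end of IE_3.
Valence configurations: Cl²⁺ [Ne]3s²3p³, S²⁺ [Ne]3s²3p², B²⁺ [He]2s¹.
Approximate IE_3 values (kJ/mol): Be 14849, Mg 7733, Cl 3822, S 3357, B 3660.
So the third ionization energies run S < B < Cl < Mg < Be.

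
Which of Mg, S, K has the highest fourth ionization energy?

Mg

After 3 electrons have been removed, what remains? Mg³⁺ is already 1 electron into the core; S³⁺ still has 3 valence electrons; K³⁺ is already 2 electrons into the core.
Core electrons are held far more tightly than valence electrons, so K and Mg top the IE_4 order.
The numbers (kJ/mol): Mg 10543, S 4556, K 5877.
Hence IE_4: S < K < Mg.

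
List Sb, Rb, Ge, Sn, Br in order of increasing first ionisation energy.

Rb < Sn < Ge < Sb < Br

Across a period the outer electron is held more tightly (higher IE₁); down a group it sits in a higher shell, more shielded, and comes off more easily.
These span different periods and groups, so the two trends combine.
Sn > Rb: Sn lies to the right of Rb in period 5, so the across-period effect alone puts Sn higher.
Ge > Sn: they share group 14; the group trend gives Ge the larger value.
Sb > Ge: the two effects oppose for this pair; the across-period effect wins (831 vs 762 kJ/mol).
Br > Sb: both effects reinforce here, so Br is clearly the higher of the two.
Tabulated first ionization energy (kJ/mol): Ge 762, Br 1140, Rb 403, Sn 709, Sb 831.
So from lowest to highest: Rb < Sn < Ge < Sb < Br.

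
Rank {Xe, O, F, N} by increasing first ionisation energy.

N is in period 2, group 15; O is in period 2, group 16; F is in period 2, group 17; Xe is in period 5, group 18.
First ionization energy rises across a period (greater Z_eff holds electrons more tightly) and falls down a group (valence electrons are farther from the nucleus).
These span different periods and groups, so the two trends combine.
O > Xe: period and group pull opposite ways; the down-group shift dominates (1314 vs 1170 kJ/mol).
N > O: this pair runs against the simple trend — see the exception note.
F > N: both are in period 2; the period trend gives F the larger value.
Note the exception: N has a higher first ionization energy than O, contrary to the simple trend — pairing an electron in O's 2p⁴ costs repulsion energy, so O ionizes more easily than half-filled N (2p³).
For reference (kJ/mol): N 1402, O 1314, F 1681, Xe 1170.
So from lowest to highest: Xe < O < N < F.

Xe, O, N, F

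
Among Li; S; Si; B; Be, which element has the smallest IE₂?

The second ionization energy removes an electron from the +1 ion. For each element: Li⁺ is the bare [He] core; S⁺ still has 5 valence electrons; Si⁺ still has 3 valence electrons; B⁺ still has 2 valence electrons; Be⁺ still has 1 valence electron.
Breaking into a closed-shell core is much more expensive than removing a leftover valence electron — Li has the largest IE_2 here.
Valence configurations: S⁺ [Ne]3s²3p³, Si⁺ [Ne]3s²3p¹, B⁺ [He]2s², Be⁺ [He]2s¹.
Approximate IE_2 values (kJ/mol): Li 7298, S 2252, Si 1577, B 2427, Be 1757.
So the second ionization energies run Si < Be < S < B < Li.

Si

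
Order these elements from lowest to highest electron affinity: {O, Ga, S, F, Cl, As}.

O is in period 2, group 16; F is in period 2, group 17; S is in period 3, group 16; Cl is in period 3, group 17; Ga is in period 4, group 13; As is in period 4, group 15.
Atoms with high Z_eff and room in the valence shell (especially the halogens) have the most exothermic electron affinities.
Neither a single period nor a single group — weigh both effects.
As > Ga: As lies to the right of Ga in period 4, so the across-period effect alone puts As higher.
O > As: both effects reinforce here, so O is clearly the higher of the two.
S > O: this pair runs against the simple trend — see the exception note.
F > S: both effects reinforce here, so F is clearly the higher of the two.
Cl > F: this pair runs against the simple trend — see the exception note.
Note the exception: S has a higher electron affinity than O, contrary to the simple trend — the compact 2p subshell of O repels the added electron more than S's larger 3p does.
Note the exception: Cl has a higher electron affinity than F, contrary to the simple trend — F's small 2p subshell makes the incoming electron feel strong e⁻–e⁻ repulsion, so Cl actually releases more energy on gaining an electron.
Approximate values (kJ/mol): O 141, F 328, S 200, Cl 349, Ga 29, As 78.
So from lowest to highest: Ga < As < O < S < F < Cl.

Ga, As, O, S, F, Cl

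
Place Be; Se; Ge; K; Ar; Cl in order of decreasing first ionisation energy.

Be is in period 2, group 2; Cl is in period 3, group 17; Ar is in period 3, group 18; K is in period 4, group 1; Ge is in period 4, group 14; Se is in period 4, group 16.
Across a period the outer electron is held more tightly (higher IE₁); down a group it sits in a higher shell, more shielded, and comes off more easily.
These span different periods and groups, so the two trends combine.
Ge > K: both are in period 4; the period trend gives Ge the larger value.
Be > Ge: the two effects oppose for this pair; the down-group effect wins (900 vs 762 kJ/mol).
Se > Be: period and group pull opposite ways; the across-period shift dominates (941 vs 900 kJ/mol).
Cl > Se: relative to Se, both the across-period and down-group shifts push Cl's first ionization energy up.
Ar > Cl: Ar lies to the right of Cl in period 3, so the across-period effect alone puts Ar higher.
Tabulated first ionization energy (kJ/mol): Be 900, Cl 1251, Ar 1521, K 419, Ge 762, Se 941.
So from highest to lowest: Ar > Cl > Se > Be > Ge > K.

Ar, Cl, Se, Be, Ge, K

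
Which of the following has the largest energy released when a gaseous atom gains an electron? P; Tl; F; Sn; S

EA tends to increase across a period and decrease down a group, though the pattern is less regular than for IE or radius.
Here both period and group differ, so the two effects have to be weighed against each other.
P > Tl: both effects reinforce here, so P is clearly the higher of the two.
Sn > P: this pair runs against the simple trend — see the exception note.
S > Sn: relative to Sn, both the across-period and down-group shifts push S's electron affinity up.
F > S: both effects reinforce here, so F is clearly the higher of the two.
Note the exception: Sn has a higher electron affinity than P, contrary to the simple trend — adding an electron to P's half-filled np³ subshell costs electron-pairing energy.
For reference (kJ/mol): F 328, P 72, S 200, Sn 107, Tl 19.
The largest energy released when a gaseous atom gains an electron among these belongs to F.

F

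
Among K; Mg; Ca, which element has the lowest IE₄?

IE_4 is the cost of taking one more electron from the +3 cation: K³⁺ is already 2 electrons into the core; Mg³⁺ is already 1 electron into the core; Ca³⁺ is already 1 electron into the core.
All of these are removing an electron from a noble-gas core or deeper; the smaller core (lower principal quantum number) is held far more tightly, and within a period the higher nuclear charge binds the same core more tightly.
Approximate IE_4 values (kJ/mol): K 5877, Mg 10543, Ca 6491.
Hence IE_4: K < Ca < Mg.

K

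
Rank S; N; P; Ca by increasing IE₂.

IE_2 is the cost of taking one more electron from the +1 cation: S⁺ still has 5 valence electrons; N⁺ still has 4 valence electrons; P⁺ still has 4 valence electrons; Ca⁺ still has 1 valence electron.
All are still removing valence electrons, so compare the +1 ions as you would atoms: IE_2 generally rises across a period (higher Z_eff) and falls down a group (larger shell), subject to the usual subshell exceptions.
Valence configurations: S⁺ [Ne]3s²3p³, N⁺ [He]2s²2p², P⁺ [Ne]3s²3p², Ca⁺ [Ar]4s¹.
Approximate IE_2 values (kJ/mol): S 2252, N 2856, P 1907, Ca 1145.
Hence IE_2: Ca < P < S < N.

Ca, P, S, N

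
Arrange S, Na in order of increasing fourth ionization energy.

Consider each +3 ion: S³⁺ still has 3 valence electrons; Na³⁺ is already 2 electrons into the core.
Core electrons are held far more tightly than valence electrons, so Na tops the IE_4 order.
Approximate IE_4 values (kJ/mol): S 4556, Na 9543.
So the fourth ionization energies run S < Na.

S, Na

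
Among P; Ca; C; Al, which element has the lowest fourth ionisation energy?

IE_4 is the cost of taking one more electron from the +3 cation: P³⁺ still has 2 valence electrons; Ca³⁺ is already 1 electron into the core; C³⁺ still has 1 valence electron; Al³⁺ is the bare [Ne] core.
Pulling an electron out of a noble-gas core costs far more than removing a remaining valence electron, so Ca and Al sit at the high end of IE_4.
Valence configurations: P³⁺ [Ne]3s², C³⁺ [He]2s¹.
Tabulated IE_4 (kJ/mol): P 4964, Ca 6491, C 6223, Al 11577.
Overall IE_4 order: P < C < Ca < Al.

P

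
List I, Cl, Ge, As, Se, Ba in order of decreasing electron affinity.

Cl, I, Se, Ge, As, Ba

Electron affinity generally becomes more exothermic across a period toward the halogens and less exothermic down a group.
Here both period and group differ, so the two effects have to be weighed against each other.
As > Ba: relative to Ba, both the across-period and down-group shifts push As's electron affinity up.
Ge > As: this pair runs against the simple trend — see the exception note.
Se > Ge: Se lies to the right of Ge in period 4, so the across-period effect alone puts Se higher.
I > Se: period and group pull opposite ways; the across-period shift dominates (295 vs 195 kJ/mol).
Cl > I: Cl sits above I in group 17, so the down-group effect alone puts Cl higher.
Note the exception: Ge has a higher electron affinity than As, contrary to the simple trend — adding an electron to As's half-filled 4p³ is unfavourable, so Ge (4p²) has the more exothermic EA.
Approximate values (kJ/mol): Cl 349, Ge 119, As 78, Se 195, I 295, Ba 14.
So from highest to lowest: Cl > I > Se > Ge > As > Ba.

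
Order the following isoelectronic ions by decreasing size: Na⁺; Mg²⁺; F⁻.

F⁻ > Na⁺ > Mg²⁺

All of these have 10 electrons, so size is governed by nuclear charge alone: the more protons, the stronger the pull on the same electron cloud, and the smaller the ion.
Nuclear charges: Mg²⁺ (Z=12), Na⁺ (Z=11), F⁻ (Z=9).
Largest to smallest: F⁻ > Na⁺ > Mg²⁺.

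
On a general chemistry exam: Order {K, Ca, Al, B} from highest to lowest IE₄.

The fourth ionization energy removes an electron from the +3 ion. For each element: K³⁺ is already 2 electrons into the core; Ca³⁺ is already 1 electron into the core; Al³⁺ is the bare [Ne] core; B³⁺ is the bare [He] core.
All of these are removing an electron from a noble-gas core or deeper; the smaller core (lower principal quantum number) is held far more tightly, and within a period the higher nuclear charge binds the same core more tightly.
Approximate IE_4 values (kJ/mol): K 5877, Ca 6491, Al 11577, B 25026.
So the fourth ionization energies run K < Ca < Al < B.

B > Al > Ca > K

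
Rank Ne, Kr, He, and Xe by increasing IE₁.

Xe, Kr, Ne, He

He is in period 1, group 18; Ne is in period 2, group 18; Kr is in period 4, group 18; Xe is in period 5, group 18.
First ionization energy rises across a period (greater Z_eff holds electrons more tightly) and falls down a group (valence electrons are farther from the nucleus).
All are in group 18, so first ionization energy increases up the group.
So from lowest to highest: Xe < Kr < Ne < He.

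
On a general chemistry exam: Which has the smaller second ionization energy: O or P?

IE_2 is the cost of taking one more electron from the +1 cation: O⁺ still has 5 valence electrons; P⁺ still has 4 valence electrons.
All are still removing valence electrons, so compare the +1 ions as you would atoms: IE_2 generally rises across a period (higher Z_eff) and falls down a group (larger shell), subject to the usual subshell exceptions.
Valence configurations: O⁺ [He]2s²2p³, P⁺ [Ne]3s²3p².
Approximate IE_2 values (kJ/mol): O 3388, P 1907.
Putting it together, IE_2: P < O.

P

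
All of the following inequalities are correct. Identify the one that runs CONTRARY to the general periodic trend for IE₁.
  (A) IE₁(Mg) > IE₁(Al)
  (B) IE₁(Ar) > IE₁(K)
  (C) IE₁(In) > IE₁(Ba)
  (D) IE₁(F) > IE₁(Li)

(A)

The general trend: IE₁ increases across a period and decreases down a group.
(A) Mg (period 3, group 2) vs Al (period 3, group 13): the stated order contradicts the simple trend.
(B) Ar (period 3, group 18) vs K (period 4, group 1): the stated order agrees with the simple trend.
(C) In (period 5, group 13) vs Ba (period 6, group 2): the stated order agrees with the simple trend.
(D) F (period 2, group 17) vs Li (period 2, group 1): the stated order agrees with the simple trend.
The exception is (A): Al's single 3p electron is easier to remove than one from Mg's filled 3s².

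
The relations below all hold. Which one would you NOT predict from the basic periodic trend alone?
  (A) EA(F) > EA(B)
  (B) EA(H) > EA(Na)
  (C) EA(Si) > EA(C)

The general trend: electron affinity increases across a period and decreases down a group.
(A) F (period 2, group 17) vs B (period 2, group 13): the stated order agrees with the simple trend.
(B) H (period 1, group 1) vs Na (period 3, group 1): the stated order agrees with the simple trend.
(C) Si (period 3, group 14) vs C (period 2, group 14): the stated order contradicts the simple trend.
The exception is (C): Si's larger, more diffuse 3p orbitals accept an added electron slightly more readily than C's compact 2p.

(C)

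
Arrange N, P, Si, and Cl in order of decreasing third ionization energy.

The third ionization energy removes an electron from the +2 ion. For each element: N²⁺ still has 3 valence electrons; P²⁺ still has 3 valence electrons; Si²⁺ still has 2 valence electrons; Cl²⁺ still has 5 valence electrons.
All are still removing valence electrons, so compare the +2 ions as you would atoms: IE_3 generally rises across a period (higher Z_eff) and falls down a group (larger shell), subject to the usual subshell exceptions.
Valence configurations: N²⁺ [He]2s²2p¹, P²⁺ [Ne]3s²3p¹, Si²⁺ [Ne]3s², Cl²⁺ [Ne]3s²3p³.
P²⁺ loses a lone 3p electron whereas Si²⁺ must break into a filled 3s² pair, so IE_3(Si) > IE_3(P) even though P has the higher nuclear charge.
Approximate IE_3 values (kJ/mol): N 4578, P 2914, Si 3232, Cl 3822.
Putting it together, IE_3: P < Si < Cl < N.

N > Cl > Si > P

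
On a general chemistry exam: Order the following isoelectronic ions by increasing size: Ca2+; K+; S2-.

Ca2+ < K+ < S2-

All of these have 18 electrons, so size is governed by nuclear charge alone: the more protons, the stronger the pull on the same electron cloud, and the smaller the ion.
Nuclear charges: Ca2+ (Z=20), K+ (Z=19), S2- (Z=16).
Smallest to largest: Ca2+ < K+ < S2-.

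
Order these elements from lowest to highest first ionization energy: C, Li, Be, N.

Li < Be < C < N

IE₁ increases left→right with effective nuclear charge and decreases top→bottom as the valence shell moves farther out.
All lie in period 2, so first ionization energy increases left to right.
So from lowest to highest: Li < Be < C < N.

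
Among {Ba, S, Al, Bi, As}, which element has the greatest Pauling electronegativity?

S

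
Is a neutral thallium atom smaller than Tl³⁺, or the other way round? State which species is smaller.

Tl³⁺

Forming Tl³⁺ removes 3 electrons from Tl. Fewer electrons for the same nuclear charge means less shielding and a higher Z_eff on the remaining electrons, and for main-group metals the entire outer shell is lost.
A cation is smaller than its parent atom: Tl³⁺ < Tl.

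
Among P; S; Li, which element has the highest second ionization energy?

Li

Consider each +1 ion: P⁺ still has 4 valence electrons; S⁺ still has 5 valence electrons; Li⁺ is the bare [He] core.
Breaking into a closed-shell core is much more expensive than removing a leftover valence electron — Li has the largest IE_2 here.
Valence configurations: P⁺ [Ne]3s²3p², S⁺ [Ne]3s²3p³.
The numbers (kJ/mol): P 1907, S 2252, Li 7298.
Hence IE_2: P < S < Li.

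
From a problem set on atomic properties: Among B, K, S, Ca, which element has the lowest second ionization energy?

Ca

IE_2 is the cost of taking one more electron from the +1 cation: B⁺ still has 2 valence electrons; K⁺ is the bare [Ar] core; S⁺ still has 5 valence electrons; Ca⁺ still has 1 valence electron.
Breaking into a closed-shell core is much more expensive than removing a leftover valence electron — K has the largest IE_2 here.
Valence configurations: B⁺ [He]2s², S⁺ [Ne]3s²3p³, Ca⁺ [Ar]4s¹.
The numbers (kJ/mol): B 2427, K 3052, S 2252, Ca 1145.
So the second ionization energies run Ca < S < B < K.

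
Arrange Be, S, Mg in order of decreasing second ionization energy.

S > Be > Mg

IE_2 is the cost of taking one more electron from the +1 cation: Be⁺ still has 1 valence electron; S⁺ still has 5 valence electrons; Mg⁺ still has 1 valence electron.
All are still removing valence electrons, so compare the +1 ions as you would atoms: IE_2 generally rises across a period (higher Z_eff) and falls down a group (larger shell), subject to the usual subshell exceptions.
Valence configurations: Be⁺ [He]2s¹, S⁺ [Ne]3s²3p³, Mg⁺ [Ne]3s¹.
Tabulated IE_2 (kJ/mol): Be 1757, S 2252, Mg 1451.
Overall IE_2 order: Mg < Be < S.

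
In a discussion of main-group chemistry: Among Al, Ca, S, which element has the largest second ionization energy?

After 1 electron has been removed, what remains? Al⁺ still has 2 valence electrons; Ca⁺ still has 1 valence electron; S⁺ still has 5 valence electrons.
All are still removing valence electrons, so compare the +1 ions as you would atoms: IE_2 generally rises across a period (higher Z_eff) and falls down a group (larger shell), subject to the usual subshell exceptions.
Valence configurations: Al⁺ [Ne]3s², Ca⁺ [Ar]4s¹, S⁺ [Ne]3s²3p³.
Tabulated IE_2 (kJ/mol): Al 1817, Ca 1145, S 2252.
Overall IE_2 order: Ca < Al < S.

S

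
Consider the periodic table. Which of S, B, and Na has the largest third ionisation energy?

Na

After 2 electrons have been removed, what remains? S²⁺ still has 4 valence electrons; B²⁺ still has 1 valence electron; Na²⁺ is already 1 electron into the core.
Core electrons are held far more tightly than valence electrons, so Na tops the IE_3 order.
Valence configurations: S²⁺ [Ne]3s²3p², B²⁺ [He]2s¹.
Approximate IE_3 values (kJ/mol): S 3357, B 3660, Na 6910.
Putting it together, IE_3: S < B < Na.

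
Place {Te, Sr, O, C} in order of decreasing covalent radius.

C is in period 2, group 14; O is in period 2, group 16; Sr is in period 5, group 2; Te is in period 5, group 16.
Atomic radius shrinks across a period as nuclear charge pulls the same shell inward, and grows down a group as new shells are added.
Here both period and group differ, so the two effects have to be weighed against each other.
C > O: C lies to the left of O in period 2, so the across-period effect alone puts C larger.
Te > C: the two effects oppose for this pair; the down-group effect wins (136 vs 75 pm).
Sr > Te: both are in period 5; the period trend gives Sr the larger value.
Tabulated atomic radius (pm): C 75, O 63, Sr 185, Te 136.
So from largest to smallest: Sr > Te > C > O.

Sr > Te > C > O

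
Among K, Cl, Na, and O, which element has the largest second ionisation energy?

Na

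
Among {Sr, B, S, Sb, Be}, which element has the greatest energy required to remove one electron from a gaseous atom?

IE₁ increases left→right with effective nuclear charge and decreases top→bottom as the valence shell moves farther out.
Here both period and group differ, so the two effects have to be weighed against each other.
B > Sr: both effects reinforce here, so B is clearly the higher of the two.
Sb > B: the two effects oppose for this pair; the across-period effect wins (831 vs 801 kJ/mol).
Be > Sb: period and group pull opposite ways; the down-group shift dominates (900 vs 831 kJ/mol).
S > Be: the two effects oppose for this pair; the across-period effect wins (1000 vs 900 kJ/mol).
Note the exception: Be has a higher first ionization energy than B, contrary to the simple trend — removing B's lone 2p electron is easier than breaking Be's filled 2s².
Tabulated first ionization energy (kJ/mol): Be 900, B 801, S 1000, Sr 550, Sb 831.
The greatest energy required to remove one electron from a gaseous atom among these belongs to S.

S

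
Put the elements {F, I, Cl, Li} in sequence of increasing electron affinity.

Li < I < F < Cl

Li is in period 2, group 1; F is in period 2, group 17; Cl is in period 3, group 17; I is in period 5, group 17.
EA tends to increase across a period and decrease down a group, though the pattern is less regular than for IE or radius.
Neither a single period nor a single group — weigh both effects.
I > Li: the two effects oppose for this pair; the across-period effect wins (295 vs 60 kJ/mol).
F > I: F sits above I in group 17, so the down-group effect alone puts F higher.
Cl > F: this pair runs against the simple trend — see the exception note.
Note the exception: Cl has a higher electron affinity than F, contrary to the simple trend — F's small 2p subshell makes the incoming electron feel strong e⁻–e⁻ repulsion, so Cl actually releases more energy on gaining an electron.
Tabulated electron affinity (kJ/mol): Li 60, F 328, Cl 349, I 295.
So from lowest to highest: Li < I < F < Cl.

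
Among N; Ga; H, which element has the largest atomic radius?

Atomic radius shrinks across a period as nuclear charge pulls the same shell inward, and grows down a group as new shells are added.
Neither a single period nor a single group — weigh both effects.
N > H: period and group pull opposite ways; the down-group shift dominates (71 vs 32 pm).
Ga > N: both effects reinforce here, so Ga is clearly the larger of the two.
Approximate values (pm): H 32, N 71, Ga 124.
The largest atomic radius among these belongs to Ga.

Ga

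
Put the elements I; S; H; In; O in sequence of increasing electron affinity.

H is in period 1, group 1; O is in period 2, group 16; S is in period 3, group 16; In is in period 5, group 13; I is in period 5, group 17.
EA tends to increase across a period and decrease down a group, though the pattern is less regular than for IE or radius.
Here both period and group differ, so the two effects have to be weighed against each other.
H > In: period and group pull opposite ways; the down-group shift dominates (73 vs 29 kJ/mol).
O > H: period and group pull opposite ways; the across-period shift dominates (141 vs 73 kJ/mol).
S > O: this pair runs against the simple trend — see the exception note.
I > S: period and group pull opposite ways; the across-period shift dominates (295 vs 200 kJ/mol).
Note the exception: S has a higher electron affinity than O, contrary to the simple trend — the compact 2p subshell of O repels the added electron more than S's larger 3p does.
For reference (kJ/mol): H 73, O 141, S 200, In 29, I 295.
So from lowest to highest: In < H < O < S < I.

In, H, O, S, I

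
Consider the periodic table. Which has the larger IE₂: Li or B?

After 1 electron has been removed, what remains? Li⁺ is the bare [He] core; B⁺ still has 2 valence electrons.
Pulling an electron out of a noble-gas core costs far more than removing a remaining valence electron, so Li sits at the high end of IE_2.
Approximate IE_2 values (kJ/mol): Li 7298, B 2427.
Overall IE_2 order: B < Li.

Li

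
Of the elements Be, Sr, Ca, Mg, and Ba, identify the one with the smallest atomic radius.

Be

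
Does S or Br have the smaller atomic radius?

S is in period 3, group 16; Br is in period 4, group 17.
Moving right in a period, electrons are added to the same shell under a stronger nuclear pull, so atoms get smaller; moving down, a new shell is opened and atoms get larger.
These sit on a diagonal, where the across-period and down-group effects partly cancel.
Br > S: period and group pull opposite ways; the down-group shift dominates (114 vs 103 pm).
Approximate values (pm): S 103, Br 114.
So S has the smaller atomic radius (S < Br).

S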